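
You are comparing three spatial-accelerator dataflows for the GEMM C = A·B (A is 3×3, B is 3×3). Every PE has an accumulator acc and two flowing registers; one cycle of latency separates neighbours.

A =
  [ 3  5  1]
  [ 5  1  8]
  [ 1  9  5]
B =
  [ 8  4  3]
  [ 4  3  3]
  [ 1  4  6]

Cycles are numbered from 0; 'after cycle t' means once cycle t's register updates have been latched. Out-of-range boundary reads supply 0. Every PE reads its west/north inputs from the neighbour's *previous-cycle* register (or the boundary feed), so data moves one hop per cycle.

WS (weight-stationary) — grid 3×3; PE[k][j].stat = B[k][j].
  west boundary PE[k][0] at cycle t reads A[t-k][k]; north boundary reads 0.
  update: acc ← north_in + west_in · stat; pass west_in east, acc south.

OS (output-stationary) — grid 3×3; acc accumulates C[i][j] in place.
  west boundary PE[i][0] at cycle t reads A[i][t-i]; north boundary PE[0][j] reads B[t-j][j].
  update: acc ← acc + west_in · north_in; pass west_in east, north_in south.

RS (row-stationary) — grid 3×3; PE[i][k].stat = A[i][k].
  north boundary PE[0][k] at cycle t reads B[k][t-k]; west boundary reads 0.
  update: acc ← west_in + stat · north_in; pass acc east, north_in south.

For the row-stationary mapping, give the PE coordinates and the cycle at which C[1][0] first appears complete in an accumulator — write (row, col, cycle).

(row, col, cycle) = (1, 2, 3)

RS — PE[1][2] is where C[1][0] collects:
  @0  [1,2]  acc 0  |  →0  ↓0
  @1  [1,2]  acc 0  |  →0  ↓0
  @2  [1,2]  acc 0  |  →0  ↓0
  @3  [1,2]  acc 52  |  →52  ↓1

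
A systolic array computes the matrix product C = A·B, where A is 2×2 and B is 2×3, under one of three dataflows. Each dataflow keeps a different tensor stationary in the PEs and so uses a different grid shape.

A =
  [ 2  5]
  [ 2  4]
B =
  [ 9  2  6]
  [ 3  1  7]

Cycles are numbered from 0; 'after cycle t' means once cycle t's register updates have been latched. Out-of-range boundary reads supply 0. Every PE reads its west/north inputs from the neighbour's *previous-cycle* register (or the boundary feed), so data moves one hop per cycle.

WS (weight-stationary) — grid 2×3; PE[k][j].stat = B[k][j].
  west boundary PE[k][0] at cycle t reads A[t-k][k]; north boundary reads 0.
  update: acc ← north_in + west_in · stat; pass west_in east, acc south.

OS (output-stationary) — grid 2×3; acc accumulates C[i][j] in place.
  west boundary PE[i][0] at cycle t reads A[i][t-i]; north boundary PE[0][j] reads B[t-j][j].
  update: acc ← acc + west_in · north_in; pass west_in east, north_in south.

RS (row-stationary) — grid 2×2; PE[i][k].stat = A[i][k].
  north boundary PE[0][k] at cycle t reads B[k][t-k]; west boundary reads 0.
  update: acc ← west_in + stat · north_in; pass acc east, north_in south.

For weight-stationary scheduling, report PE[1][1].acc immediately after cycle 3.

WS (2×3). Following PE[1][1] plus its west/north inputs:
  step 0 · PE0,1: acc=0; fwd→0 fwd↓0
  step 0 · PE1,0: acc=0; fwd→0 fwd↓0
  step 0 · PE1,1: acc=0; fwd→0 fwd↓0
  step 1 · PE0,1: acc=4; fwd→2 fwd↓4
  step 1 · PE1,0: acc=33; fwd→5 fwd↓33
  step 1 · PE1,1: acc=0; fwd→0 fwd↓0
  step 2 · PE0,1: acc=4; fwd→2 fwd↓4
  step 2 · PE1,0: acc=30; fwd→4 fwd↓30
  step 2 · PE1,1: acc=9; fwd→5 fwd↓9
  step 3 · PE0,1: acc=0; fwd→0 fwd↓0
  step 3 · PE1,0: acc=0; fwd→0 fwd↓0
  step 3 · PE1,1: acc=8; fwd→4 fwd↓8

PE[1][1].acc = 8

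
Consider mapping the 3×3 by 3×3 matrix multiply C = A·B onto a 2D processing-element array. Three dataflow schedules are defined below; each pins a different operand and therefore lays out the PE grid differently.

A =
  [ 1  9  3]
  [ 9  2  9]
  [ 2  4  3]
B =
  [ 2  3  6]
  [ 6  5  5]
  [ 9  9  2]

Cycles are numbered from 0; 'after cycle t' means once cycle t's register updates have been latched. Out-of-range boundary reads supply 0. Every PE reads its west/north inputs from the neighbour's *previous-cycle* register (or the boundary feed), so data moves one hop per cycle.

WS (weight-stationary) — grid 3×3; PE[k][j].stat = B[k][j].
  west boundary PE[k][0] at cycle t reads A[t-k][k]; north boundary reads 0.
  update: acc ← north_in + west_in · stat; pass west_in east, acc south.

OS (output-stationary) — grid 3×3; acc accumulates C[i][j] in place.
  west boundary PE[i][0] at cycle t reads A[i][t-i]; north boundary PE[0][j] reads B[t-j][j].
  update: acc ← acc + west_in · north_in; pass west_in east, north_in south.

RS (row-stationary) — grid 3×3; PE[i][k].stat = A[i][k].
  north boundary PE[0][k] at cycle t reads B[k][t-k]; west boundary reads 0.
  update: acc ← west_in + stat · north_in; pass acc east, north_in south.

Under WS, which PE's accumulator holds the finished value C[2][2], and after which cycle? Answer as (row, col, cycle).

Under WS, C[2][2] lands at PE[2][2]:
  @0  [2,2]  acc 0  |  →0  ↓0
  @1  [2,2]  acc 0  |  →0  ↓0
  @2  [2,2]  acc 0  |  →0  ↓0
  @3  [2,2]  acc 0  |  →0  ↓0
  @4  [2,2]  acc 57  |  →3  ↓57
  @5  [2,2]  acc 82  |  →9  ↓82
  @6  [2,2]  acc 38  |  →3  ↓38

(row, col, cycle) = (2, 2, 6)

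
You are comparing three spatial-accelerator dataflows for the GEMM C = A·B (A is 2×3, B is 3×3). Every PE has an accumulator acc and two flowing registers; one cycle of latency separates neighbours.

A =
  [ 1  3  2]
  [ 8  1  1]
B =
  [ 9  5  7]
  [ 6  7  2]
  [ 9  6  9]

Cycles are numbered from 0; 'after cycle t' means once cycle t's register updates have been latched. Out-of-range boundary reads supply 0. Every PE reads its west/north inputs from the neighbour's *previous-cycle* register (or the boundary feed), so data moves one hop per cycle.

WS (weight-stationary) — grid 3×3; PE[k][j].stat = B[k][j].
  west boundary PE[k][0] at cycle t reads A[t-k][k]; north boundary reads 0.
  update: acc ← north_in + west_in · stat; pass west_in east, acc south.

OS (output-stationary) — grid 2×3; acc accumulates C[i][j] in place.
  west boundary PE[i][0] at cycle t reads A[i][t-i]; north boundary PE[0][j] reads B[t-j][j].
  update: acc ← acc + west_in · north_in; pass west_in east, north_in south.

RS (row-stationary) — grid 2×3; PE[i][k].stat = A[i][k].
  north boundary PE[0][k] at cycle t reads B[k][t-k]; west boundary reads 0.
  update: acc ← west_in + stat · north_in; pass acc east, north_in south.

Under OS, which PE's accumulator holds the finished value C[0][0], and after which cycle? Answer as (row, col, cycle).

(row, col, cycle) = (0, 0, 2)

OS: C[0][0] accumulates in PE[0][0]:
  0: (0,0).acc=9  regs=<1,9>
  1: (0,0).acc=27  regs=<3,6>
  2: (0,0).acc=45  regs=<2,9>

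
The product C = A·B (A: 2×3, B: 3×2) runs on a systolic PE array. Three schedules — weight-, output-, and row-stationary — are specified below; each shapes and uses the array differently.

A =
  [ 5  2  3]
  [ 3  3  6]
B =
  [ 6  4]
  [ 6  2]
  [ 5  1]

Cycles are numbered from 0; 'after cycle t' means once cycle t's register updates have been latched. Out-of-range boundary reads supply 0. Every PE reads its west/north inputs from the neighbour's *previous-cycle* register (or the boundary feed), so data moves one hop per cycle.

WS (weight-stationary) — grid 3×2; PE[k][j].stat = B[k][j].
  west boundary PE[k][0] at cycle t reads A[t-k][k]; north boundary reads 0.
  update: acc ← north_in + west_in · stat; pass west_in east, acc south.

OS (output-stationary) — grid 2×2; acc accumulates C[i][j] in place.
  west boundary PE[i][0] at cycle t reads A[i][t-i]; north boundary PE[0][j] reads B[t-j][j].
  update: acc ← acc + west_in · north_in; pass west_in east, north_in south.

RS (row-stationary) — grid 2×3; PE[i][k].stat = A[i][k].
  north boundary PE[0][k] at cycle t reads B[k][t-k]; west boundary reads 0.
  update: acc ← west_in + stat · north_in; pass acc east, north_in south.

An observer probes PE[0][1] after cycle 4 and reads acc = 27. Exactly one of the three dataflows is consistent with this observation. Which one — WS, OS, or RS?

— WS: 3×2; PE[0][1] trace:
  @0  [0,1]  acc 0  |  →0  ↓0
  @1  [0,1]  acc 20  |  →5  ↓20
  @2  [0,1]  acc 12  |  →3  ↓12
  @3  [0,1]  acc 0  |  →0  ↓0
  @4  [0,1]  acc 0  |  →0  ↓0
— OS: 2×2; PE[0][1] trace:
  @0  [0,1]  acc 0  |  →0  ↓0
  @1  [0,1]  acc 20  |  →5  ↓4
  @2  [0,1]  acc 24  |  →2  ↓2
  @3  [0,1]  acc 27  |  →3  ↓1
  @4  [0,1]  acc 27  |  →0  ↓0
— RS: 2×3; PE[0][1] trace:
  @0  [0,1]  acc 0  |  →0  ↓0
  @1  [0,1]  acc 42  |  →42  ↓6
  @2  [0,1]  acc 24  |  →24  ↓2
  @3  [0,1]  acc 0  |  →0  ↓0
  @4  [0,1]  acc 0  |  →0  ↓0

dataflow = OS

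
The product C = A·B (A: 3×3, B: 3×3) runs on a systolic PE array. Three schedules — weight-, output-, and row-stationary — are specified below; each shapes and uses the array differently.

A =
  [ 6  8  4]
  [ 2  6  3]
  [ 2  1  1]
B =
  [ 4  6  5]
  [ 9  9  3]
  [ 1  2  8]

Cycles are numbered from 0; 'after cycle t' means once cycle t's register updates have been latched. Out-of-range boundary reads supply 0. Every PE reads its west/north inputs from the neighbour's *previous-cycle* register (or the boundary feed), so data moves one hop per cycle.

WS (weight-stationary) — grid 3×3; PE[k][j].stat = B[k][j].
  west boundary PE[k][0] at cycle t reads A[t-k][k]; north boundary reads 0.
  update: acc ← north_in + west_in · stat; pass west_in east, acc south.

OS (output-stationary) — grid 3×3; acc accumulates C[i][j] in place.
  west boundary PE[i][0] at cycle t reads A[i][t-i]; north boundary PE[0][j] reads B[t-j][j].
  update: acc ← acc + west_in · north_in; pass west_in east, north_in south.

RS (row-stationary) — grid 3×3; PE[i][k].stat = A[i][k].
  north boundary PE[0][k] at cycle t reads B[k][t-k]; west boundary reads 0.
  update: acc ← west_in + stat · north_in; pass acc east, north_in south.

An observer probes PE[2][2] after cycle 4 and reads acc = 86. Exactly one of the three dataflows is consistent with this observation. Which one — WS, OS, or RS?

dataflow = WS

— WS: 3×3; PE[2][2] trace:
  0: (2,2).acc=0  regs=<0,0>
  1: (2,2).acc=0  regs=<0,0>
  2: (2,2).acc=0  regs=<0,0>
  3: (2,2).acc=0  regs=<0,0>
  4: (2,2).acc=86  regs=<4,86>
— OS: 3×3; PE[2][2] trace:
  0: (2,2).acc=0  regs=<0,0>
  1: (2,2).acc=0  regs=<0,0>
  2: (2,2).acc=0  regs=<0,0>
  3: (2,2).acc=0  regs=<0,0>
  4: (2,2).acc=10  regs=<2,5>
— RS: 3×3; PE[2][2] trace:
  0: (2,2).acc=0  regs=<0,0>
  1: (2,2).acc=0  regs=<0,0>
  2: (2,2).acc=0  regs=<0,0>
  3: (2,2).acc=0  regs=<0,0>
  4: (2,2).acc=18  regs=<18,1>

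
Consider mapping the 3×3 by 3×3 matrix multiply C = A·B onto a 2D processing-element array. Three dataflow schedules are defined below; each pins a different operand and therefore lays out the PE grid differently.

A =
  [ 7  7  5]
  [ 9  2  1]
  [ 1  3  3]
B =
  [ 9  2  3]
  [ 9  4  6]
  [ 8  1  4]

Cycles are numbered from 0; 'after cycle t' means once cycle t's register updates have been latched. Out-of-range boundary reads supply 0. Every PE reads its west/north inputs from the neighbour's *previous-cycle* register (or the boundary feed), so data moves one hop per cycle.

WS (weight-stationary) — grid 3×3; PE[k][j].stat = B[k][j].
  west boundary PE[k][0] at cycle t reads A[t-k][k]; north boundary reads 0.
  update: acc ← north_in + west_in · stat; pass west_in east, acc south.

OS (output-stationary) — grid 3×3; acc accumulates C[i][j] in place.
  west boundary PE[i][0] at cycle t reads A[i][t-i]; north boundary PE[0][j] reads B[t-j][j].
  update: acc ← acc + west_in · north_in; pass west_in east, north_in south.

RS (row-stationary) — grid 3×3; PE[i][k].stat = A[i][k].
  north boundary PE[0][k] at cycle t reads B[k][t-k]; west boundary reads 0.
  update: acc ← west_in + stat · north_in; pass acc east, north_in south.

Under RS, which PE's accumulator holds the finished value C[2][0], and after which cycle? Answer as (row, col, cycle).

(row, col, cycle) = (2, 2, 4)

Under RS, C[2][0] lands at PE[2][2]:
  @0  [2,2]  acc 0  |  →0  ↓0
  @1  [2,2]  acc 0  |  →0  ↓0
  @2  [2,2]  acc 0  |  →0  ↓0
  @3  [2,2]  acc 0  |  →0  ↓0
  @4  [2,2]  acc 60  |  →60  ↓8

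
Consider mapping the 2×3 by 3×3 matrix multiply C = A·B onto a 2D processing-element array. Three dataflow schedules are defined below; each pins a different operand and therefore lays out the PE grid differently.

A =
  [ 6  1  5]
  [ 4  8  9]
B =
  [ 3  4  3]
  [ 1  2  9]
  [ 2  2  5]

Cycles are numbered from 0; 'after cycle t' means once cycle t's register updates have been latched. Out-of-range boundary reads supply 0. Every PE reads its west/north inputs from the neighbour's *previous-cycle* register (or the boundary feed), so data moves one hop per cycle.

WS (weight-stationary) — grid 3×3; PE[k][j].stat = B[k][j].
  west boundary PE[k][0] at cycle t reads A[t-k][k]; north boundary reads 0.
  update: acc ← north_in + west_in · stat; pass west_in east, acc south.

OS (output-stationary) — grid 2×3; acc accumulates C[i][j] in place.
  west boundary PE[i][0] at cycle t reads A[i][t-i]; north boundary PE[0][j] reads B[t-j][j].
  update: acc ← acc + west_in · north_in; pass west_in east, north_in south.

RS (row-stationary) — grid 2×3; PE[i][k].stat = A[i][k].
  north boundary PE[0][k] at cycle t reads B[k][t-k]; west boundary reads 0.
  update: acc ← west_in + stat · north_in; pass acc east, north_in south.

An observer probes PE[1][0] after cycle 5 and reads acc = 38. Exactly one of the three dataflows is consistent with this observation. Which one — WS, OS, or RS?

dataflow = OS

Under WS (3×3), PE[1][0]:
  0: (1,0).acc=0  regs=<0,0>
  1: (1,0).acc=19  regs=<1,19>
  2: (1,0).acc=20  regs=<8,20>
  3: (1,0).acc=0  regs=<0,0>
  4: (1,0).acc=0  regs=<0,0>
  5: (1,0).acc=0  regs=<0,0>
Under OS (2×3), PE[1][0]:
  0: (1,0).acc=0  regs=<0,0>
  1: (1,0).acc=12  regs=<4,3>
  2: (1,0).acc=20  regs=<8,1>
  3: (1,0).acc=38  regs=<9,2>
  4: (1,0).acc=38  regs=<0,0>
  5: (1,0).acc=38  regs=<0,0>
Under RS (2×3), PE[1][0]:
  0: (1,0).acc=0  regs=<0,0>
  1: (1,0).acc=12  regs=<12,3>
  2: (1,0).acc=16  regs=<16,4>
  3: (1,0).acc=12  regs=<12,3>
  4: (1,0).acc=0  regs=<0,0>
  5: (1,0).acc=0  regs=<0,0>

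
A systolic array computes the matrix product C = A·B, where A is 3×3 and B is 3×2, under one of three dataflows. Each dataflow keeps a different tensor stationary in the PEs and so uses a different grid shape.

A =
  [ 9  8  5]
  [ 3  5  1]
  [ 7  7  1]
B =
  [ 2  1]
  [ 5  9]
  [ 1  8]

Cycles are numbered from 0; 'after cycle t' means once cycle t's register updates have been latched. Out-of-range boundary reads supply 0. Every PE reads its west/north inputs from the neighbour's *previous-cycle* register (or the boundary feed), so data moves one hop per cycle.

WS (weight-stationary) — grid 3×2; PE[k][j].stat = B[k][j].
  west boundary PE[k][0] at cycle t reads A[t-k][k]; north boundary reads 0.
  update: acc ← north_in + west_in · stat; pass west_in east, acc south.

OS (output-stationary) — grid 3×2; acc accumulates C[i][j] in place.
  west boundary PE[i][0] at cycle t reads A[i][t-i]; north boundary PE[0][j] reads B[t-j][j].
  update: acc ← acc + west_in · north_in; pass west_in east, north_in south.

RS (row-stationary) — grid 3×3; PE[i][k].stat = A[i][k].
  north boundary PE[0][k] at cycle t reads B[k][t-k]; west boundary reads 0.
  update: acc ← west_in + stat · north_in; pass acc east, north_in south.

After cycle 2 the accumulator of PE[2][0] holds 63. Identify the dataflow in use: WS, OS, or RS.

Under WS (3×2), PE[2][0]:
  c0 r2c0: 0 / 0 / 0
  c1 r2c0: 0 / 0 / 0
  c2 r2c0: 63 / 5 / 63
Under OS (3×2), PE[2][0]:
  c0 r2c0: 0 / 0 / 0
  c1 r2c0: 0 / 0 / 0
  c2 r2c0: 14 / 7 / 2
Under RS (3×3), PE[2][0]:
  c0 r2c0: 0 / 0 / 0
  c1 r2c0: 0 / 0 / 0
  c2 r2c0: 14 / 14 / 2

dataflow = WS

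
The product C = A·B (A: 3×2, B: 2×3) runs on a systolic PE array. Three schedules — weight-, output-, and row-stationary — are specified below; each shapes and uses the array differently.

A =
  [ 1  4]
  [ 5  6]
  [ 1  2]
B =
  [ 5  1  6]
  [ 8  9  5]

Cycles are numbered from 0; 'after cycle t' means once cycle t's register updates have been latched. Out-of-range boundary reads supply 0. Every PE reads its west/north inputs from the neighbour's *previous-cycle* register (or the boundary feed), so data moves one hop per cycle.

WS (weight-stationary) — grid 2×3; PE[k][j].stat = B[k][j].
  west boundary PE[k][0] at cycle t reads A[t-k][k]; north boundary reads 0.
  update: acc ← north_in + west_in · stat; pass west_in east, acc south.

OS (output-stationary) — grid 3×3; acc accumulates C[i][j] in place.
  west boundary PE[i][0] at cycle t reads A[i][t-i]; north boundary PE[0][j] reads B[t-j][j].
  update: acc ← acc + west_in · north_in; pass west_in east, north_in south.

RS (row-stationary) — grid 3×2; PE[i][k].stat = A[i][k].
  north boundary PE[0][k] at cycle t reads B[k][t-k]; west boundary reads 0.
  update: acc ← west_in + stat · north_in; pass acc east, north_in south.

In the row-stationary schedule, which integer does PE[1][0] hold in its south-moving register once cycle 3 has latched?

register = 6

Tracing RS — 3×2 array, target PE[1][0]:
  t=0 PE[0][0]: acc=5 h=5 v=5
  t=0 PE[1][0]: acc=0 h=0 v=0
  t=1 PE[0][0]: acc=1 h=1 v=1
  t=1 PE[1][0]: acc=25 h=25 v=5
  t=2 PE[0][0]: acc=6 h=6 v=6
  t=2 PE[1][0]: acc=5 h=5 v=1
  t=3 PE[0][0]: acc=0 h=0 v=0
  t=3 PE[1][0]: acc=30 h=30 v=6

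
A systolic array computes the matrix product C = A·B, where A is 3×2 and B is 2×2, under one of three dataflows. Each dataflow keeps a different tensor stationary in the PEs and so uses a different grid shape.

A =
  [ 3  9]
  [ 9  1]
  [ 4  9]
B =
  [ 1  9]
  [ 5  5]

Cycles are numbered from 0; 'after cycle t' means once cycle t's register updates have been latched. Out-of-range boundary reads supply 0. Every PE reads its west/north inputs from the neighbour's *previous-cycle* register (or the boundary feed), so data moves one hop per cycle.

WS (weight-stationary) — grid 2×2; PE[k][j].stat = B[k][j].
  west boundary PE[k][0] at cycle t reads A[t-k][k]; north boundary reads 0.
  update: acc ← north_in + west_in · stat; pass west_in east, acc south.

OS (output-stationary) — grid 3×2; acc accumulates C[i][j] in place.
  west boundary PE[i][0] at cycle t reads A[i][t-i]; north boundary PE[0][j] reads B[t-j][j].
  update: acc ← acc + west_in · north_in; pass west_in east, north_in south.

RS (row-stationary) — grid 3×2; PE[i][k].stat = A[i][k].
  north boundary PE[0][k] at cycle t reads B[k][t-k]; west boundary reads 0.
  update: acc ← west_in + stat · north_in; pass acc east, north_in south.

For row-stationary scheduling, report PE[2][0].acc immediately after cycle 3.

RS 3×2: PE[2][0] cycle-by-cycle (with neighbour feeds):
  0: (1,0).acc=0  regs=<0,0>
  0: (2,0).acc=0  regs=<0,0>
  1: (1,0).acc=9  regs=<9,1>
  1: (2,0).acc=0  regs=<0,0>
  2: (1,0).acc=81  regs=<81,9>
  2: (2,0).acc=4  regs=<4,1>
  3: (1,0).acc=0  regs=<0,0>
  3: (2,0).acc=36  regs=<36,9>

PE[2][0].acc = 36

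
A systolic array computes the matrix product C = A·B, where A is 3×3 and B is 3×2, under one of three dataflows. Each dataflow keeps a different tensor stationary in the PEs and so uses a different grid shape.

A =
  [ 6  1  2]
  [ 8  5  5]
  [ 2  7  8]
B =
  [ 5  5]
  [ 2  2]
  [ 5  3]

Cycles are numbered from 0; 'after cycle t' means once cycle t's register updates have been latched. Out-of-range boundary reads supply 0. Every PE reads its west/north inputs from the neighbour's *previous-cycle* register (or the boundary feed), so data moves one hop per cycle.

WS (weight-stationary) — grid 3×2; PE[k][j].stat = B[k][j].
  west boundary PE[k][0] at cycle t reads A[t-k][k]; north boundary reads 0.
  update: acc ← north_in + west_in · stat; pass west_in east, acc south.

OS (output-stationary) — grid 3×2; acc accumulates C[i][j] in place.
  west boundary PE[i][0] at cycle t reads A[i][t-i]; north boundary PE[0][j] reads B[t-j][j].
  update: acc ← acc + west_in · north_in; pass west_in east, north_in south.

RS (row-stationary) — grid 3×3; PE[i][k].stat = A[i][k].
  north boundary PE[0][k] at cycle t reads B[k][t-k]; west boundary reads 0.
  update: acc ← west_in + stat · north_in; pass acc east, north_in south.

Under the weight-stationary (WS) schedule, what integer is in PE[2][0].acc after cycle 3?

WS on a 3×2 grid — tracing PE[2][0] and its feeders:
  c0 r1c0: 0 / 0 / 0
  c0 r2c0: 0 / 0 / 0
  c1 r1c0: 32 / 1 / 32
  c1 r2c0: 0 / 0 / 0
  c2 r1c0: 50 / 5 / 50
  c2 r2c0: 42 / 2 / 42
  c3 r1c0: 24 / 7 / 24
  c3 r2c0: 75 / 5 / 75

PE[2][0].acc = 75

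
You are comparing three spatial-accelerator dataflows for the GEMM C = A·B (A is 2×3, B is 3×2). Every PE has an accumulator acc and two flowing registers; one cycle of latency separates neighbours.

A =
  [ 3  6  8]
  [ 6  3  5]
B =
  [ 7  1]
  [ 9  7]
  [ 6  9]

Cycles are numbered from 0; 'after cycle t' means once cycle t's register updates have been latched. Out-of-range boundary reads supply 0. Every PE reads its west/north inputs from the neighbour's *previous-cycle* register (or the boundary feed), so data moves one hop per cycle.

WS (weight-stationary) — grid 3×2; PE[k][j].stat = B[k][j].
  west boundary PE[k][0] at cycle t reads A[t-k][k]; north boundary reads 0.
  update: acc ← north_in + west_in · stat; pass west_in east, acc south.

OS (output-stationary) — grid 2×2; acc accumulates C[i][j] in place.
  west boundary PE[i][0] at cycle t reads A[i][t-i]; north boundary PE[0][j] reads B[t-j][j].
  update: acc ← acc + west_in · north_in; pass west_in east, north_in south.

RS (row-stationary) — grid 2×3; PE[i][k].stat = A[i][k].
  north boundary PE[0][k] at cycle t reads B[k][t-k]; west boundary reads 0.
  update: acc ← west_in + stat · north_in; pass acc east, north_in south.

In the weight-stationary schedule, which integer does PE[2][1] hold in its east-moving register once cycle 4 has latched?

register = 5

WS 3×2: PE[2][1] cycle-by-cycle (with neighbour feeds):
  cycle 0: PE[1][1] → acc 0, east 0, south 0
  cycle 0: PE[2][0] → acc 0, east 0, south 0
  cycle 0: PE[2][1] → acc 0, east 0, south 0
  cycle 1: PE[1][1] → acc 0, east 0, south 0
  cycle 1: PE[2][0] → acc 0, east 0, south 0
  cycle 1: PE[2][1] → acc 0, east 0, south 0
  cycle 2: PE[1][1] → acc 45, east 6, south 45
  cycle 2: PE[2][0] → acc 123, east 8, south 123
  cycle 2: PE[2][1] → acc 0, east 0, south 0
  cycle 3: PE[1][1] → acc 27, east 3, south 27
  cycle 3: PE[2][0] → acc 99, east 5, south 99
  cycle 3: PE[2][1] → acc 117, east 8, south 117
  cycle 4: PE[1][1] → acc 0, east 0, south 0
  cycle 4: PE[2][0] → acc 0, east 0, south 0
  cycle 4: PE[2][1] → acc 72, east 5, south 72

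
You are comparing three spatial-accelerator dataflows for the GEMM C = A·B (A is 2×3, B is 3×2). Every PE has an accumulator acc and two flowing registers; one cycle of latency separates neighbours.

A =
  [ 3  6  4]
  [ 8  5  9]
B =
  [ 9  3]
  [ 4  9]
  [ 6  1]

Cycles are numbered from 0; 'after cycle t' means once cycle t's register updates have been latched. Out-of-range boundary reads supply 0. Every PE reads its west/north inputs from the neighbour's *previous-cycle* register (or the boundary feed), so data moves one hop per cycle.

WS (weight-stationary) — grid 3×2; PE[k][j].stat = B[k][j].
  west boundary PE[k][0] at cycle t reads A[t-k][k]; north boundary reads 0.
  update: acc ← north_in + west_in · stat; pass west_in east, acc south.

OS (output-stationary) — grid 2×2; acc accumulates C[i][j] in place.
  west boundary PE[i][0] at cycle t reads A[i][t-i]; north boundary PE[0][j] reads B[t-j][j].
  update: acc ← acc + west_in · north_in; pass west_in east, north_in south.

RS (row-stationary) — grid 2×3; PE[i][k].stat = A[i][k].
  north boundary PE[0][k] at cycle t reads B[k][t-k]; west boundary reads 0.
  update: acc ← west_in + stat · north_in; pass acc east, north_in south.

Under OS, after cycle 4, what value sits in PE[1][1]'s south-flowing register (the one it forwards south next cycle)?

register = 1

OS 2×2: PE[1][1] cycle-by-cycle (with neighbour feeds):
  after 0 — PE[0][1] acc=0, pass-E 0, pass-S 0
  after 0 — PE[1][0] acc=0, pass-E 0, pass-S 0
  after 0 — PE[1][1] acc=0, pass-E 0, pass-S 0
  after 1 — PE[0][1] acc=9, pass-E 3, pass-S 3
  after 1 — PE[1][0] acc=72, pass-E 8, pass-S 9
  after 1 — PE[1][1] acc=0, pass-E 0, pass-S 0
  after 2 — PE[0][1] acc=63, pass-E 6, pass-S 9
  after 2 — PE[1][0] acc=92, pass-E 5, pass-S 4
  after 2 — PE[1][1] acc=24, pass-E 8, pass-S 3
  after 3 — PE[0][1] acc=67, pass-E 4, pass-S 1
  after 3 — PE[1][0] acc=146, pass-E 9, pass-S 6
  after 3 — PE[1][1] acc=69, pass-E 5, pass-S 9
  after 4 — PE[0][1] acc=67, pass-E 0, pass-S 0
  after 4 — PE[1][0] acc=146, pass-E 0, pass-S 0
  after 4 — PE[1][1] acc=78, pass-E 9, pass-S 1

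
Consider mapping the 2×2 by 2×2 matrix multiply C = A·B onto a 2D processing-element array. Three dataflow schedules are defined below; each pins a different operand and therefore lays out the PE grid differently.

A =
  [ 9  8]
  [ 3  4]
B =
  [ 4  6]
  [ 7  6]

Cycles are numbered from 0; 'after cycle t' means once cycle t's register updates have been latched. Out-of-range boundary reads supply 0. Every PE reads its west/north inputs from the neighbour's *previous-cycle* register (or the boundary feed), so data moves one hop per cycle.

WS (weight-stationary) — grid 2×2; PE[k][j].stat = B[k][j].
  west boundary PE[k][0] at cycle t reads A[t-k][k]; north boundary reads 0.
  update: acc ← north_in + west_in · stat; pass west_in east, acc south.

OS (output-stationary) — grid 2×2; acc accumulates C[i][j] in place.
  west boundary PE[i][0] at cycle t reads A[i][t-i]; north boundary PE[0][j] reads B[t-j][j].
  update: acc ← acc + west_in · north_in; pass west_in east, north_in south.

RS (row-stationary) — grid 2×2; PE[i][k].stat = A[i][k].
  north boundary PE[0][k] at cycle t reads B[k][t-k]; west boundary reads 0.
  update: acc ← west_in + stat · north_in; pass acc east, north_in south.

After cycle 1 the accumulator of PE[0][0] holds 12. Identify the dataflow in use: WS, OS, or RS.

dataflow = WS

— WS: 2×2; PE[0][0] trace:
  [0] (0,0) acc=36 (h:9 v:36)
  [1] (0,0) acc=12 (h:3 v:12)
— OS: 2×2; PE[0][0] trace:
  [0] (0,0) acc=36 (h:9 v:4)
  [1] (0,0) acc=92 (h:8 v:7)
— RS: 2×2; PE[0][0] trace:
  [0] (0,0) acc=36 (h:36 v:4)
  [1] (0,0) acc=54 (h:54 v:6)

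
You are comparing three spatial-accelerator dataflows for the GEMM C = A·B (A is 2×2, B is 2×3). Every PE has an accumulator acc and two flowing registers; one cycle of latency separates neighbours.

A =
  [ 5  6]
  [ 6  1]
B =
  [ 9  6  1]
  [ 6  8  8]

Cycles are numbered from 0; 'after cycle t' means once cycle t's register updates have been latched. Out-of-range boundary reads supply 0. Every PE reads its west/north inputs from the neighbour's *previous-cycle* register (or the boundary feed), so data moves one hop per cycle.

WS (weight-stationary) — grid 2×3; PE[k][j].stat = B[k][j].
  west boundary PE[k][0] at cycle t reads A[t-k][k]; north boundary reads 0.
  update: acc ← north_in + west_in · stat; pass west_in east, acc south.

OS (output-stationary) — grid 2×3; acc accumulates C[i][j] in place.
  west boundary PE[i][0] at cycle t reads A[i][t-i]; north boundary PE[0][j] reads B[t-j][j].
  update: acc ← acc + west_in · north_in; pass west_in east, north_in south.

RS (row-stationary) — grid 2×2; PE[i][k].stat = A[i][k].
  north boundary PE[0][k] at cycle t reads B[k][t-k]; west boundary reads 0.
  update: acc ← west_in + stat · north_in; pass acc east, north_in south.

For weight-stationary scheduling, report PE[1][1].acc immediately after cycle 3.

PE[1][1].acc = 44

WS (2×3). Following PE[1][1] plus its west/north inputs:
  0: (0,1).acc=0  regs=<0,0>
  0: (1,0).acc=0  regs=<0,0>
  0: (1,1).acc=0  regs=<0,0>
  1: (0,1).acc=30  regs=<5,30>
  1: (1,0).acc=81  regs=<6,81>
  1: (1,1).acc=0  regs=<0,0>
  2: (0,1).acc=36  regs=<6,36>
  2: (1,0).acc=60  regs=<1,60>
  2: (1,1).acc=78  regs=<6,78>
  3: (0,1).acc=0  regs=<0,0>
  3: (1,0).acc=0  regs=<0,0>
  3: (1,1).acc=44  regs=<1,44>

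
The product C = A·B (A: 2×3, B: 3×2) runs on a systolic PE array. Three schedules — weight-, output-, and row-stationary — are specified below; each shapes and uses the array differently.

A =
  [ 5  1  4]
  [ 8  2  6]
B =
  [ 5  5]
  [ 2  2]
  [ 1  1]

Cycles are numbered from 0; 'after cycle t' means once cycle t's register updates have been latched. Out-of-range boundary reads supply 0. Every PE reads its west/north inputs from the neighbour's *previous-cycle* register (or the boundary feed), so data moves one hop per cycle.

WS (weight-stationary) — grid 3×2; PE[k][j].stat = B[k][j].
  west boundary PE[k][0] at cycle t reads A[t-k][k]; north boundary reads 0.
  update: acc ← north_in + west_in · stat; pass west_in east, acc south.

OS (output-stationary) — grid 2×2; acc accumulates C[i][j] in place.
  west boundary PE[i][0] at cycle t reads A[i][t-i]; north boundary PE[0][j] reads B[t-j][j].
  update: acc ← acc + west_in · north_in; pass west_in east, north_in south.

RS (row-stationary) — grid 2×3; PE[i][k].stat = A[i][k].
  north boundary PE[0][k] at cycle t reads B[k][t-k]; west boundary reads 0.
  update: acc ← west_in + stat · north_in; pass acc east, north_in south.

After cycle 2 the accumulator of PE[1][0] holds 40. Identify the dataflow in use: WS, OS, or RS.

WS (3×2 grid), PE[1][0]:
  cycle 0: PE[1][0] → acc 0, east 0, south 0
  cycle 1: PE[1][0] → acc 27, east 1, south 27
  cycle 2: PE[1][0] → acc 44, east 2, south 44
OS (2×2 grid), PE[1][0]:
  cycle 0: PE[1][0] → acc 0, east 0, south 0
  cycle 1: PE[1][0] → acc 40, east 8, south 5
  cycle 2: PE[1][0] → acc 44, east 2, south 2
RS (2×3 grid), PE[1][0]:
  cycle 0: PE[1][0] → acc 0, east 0, south 0
  cycle 1: PE[1][0] → acc 40, east 40, south 5
  cycle 2: PE[1][0] → acc 40, east 40, south 5

dataflow = RS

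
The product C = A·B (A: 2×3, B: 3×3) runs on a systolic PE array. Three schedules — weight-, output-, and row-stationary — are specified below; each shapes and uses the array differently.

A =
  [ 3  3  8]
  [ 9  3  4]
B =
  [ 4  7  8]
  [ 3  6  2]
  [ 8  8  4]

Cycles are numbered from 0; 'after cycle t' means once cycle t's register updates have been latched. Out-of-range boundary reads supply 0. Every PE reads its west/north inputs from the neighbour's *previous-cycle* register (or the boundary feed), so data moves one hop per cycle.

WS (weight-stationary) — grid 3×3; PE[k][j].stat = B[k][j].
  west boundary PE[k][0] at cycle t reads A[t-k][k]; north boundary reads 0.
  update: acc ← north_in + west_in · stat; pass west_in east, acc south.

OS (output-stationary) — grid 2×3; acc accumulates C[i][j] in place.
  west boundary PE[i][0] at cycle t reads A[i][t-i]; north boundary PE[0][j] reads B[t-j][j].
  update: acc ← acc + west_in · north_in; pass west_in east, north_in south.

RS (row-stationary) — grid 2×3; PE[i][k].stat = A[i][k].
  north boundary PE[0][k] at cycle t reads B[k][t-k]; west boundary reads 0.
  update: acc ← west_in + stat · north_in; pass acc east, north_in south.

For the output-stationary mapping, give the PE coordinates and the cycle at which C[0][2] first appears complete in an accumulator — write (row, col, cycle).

Under OS, C[0][2] lands at PE[0][2]:
  step 0 · PE0,2: acc=0; fwd→0 fwd↓0
  step 1 · PE0,2: acc=0; fwd→0 fwd↓0
  step 2 · PE0,2: acc=24; fwd→3 fwd↓8
  step 3 · PE0,2: acc=30; fwd→3 fwd↓2
  step 4 · PE0,2: acc=62; fwd→8 fwd↓4

(row, col, cycle) = (0, 2, 4)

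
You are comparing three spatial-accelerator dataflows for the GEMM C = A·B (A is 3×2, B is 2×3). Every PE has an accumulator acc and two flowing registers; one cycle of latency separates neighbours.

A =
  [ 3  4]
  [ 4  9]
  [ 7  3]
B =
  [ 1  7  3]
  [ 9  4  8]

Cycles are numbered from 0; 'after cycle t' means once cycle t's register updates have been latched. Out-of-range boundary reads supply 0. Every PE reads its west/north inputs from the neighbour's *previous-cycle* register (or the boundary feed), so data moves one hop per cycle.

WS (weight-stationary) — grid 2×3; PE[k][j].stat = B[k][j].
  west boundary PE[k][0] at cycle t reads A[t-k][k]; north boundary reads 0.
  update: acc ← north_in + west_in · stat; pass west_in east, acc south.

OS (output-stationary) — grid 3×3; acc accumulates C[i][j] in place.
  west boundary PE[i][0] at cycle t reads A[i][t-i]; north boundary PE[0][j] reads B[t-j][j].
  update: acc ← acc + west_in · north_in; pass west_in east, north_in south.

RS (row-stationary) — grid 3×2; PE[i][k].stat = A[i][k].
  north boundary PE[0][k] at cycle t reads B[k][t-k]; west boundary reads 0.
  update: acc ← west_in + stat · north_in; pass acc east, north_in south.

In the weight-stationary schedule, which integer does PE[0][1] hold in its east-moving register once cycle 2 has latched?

register = 4

WS (2×3). Following PE[0][1] plus its west/north inputs:
  t=0 PE[0][0]: acc=3 h=3 v=3
  t=0 PE[0][1]: acc=0 h=0 v=0
  t=1 PE[0][0]: acc=4 h=4 v=4
  t=1 PE[0][1]: acc=21 h=3 v=21
  t=2 PE[0][0]: acc=7 h=7 v=7
  t=2 PE[0][1]: acc=28 h=4 v=28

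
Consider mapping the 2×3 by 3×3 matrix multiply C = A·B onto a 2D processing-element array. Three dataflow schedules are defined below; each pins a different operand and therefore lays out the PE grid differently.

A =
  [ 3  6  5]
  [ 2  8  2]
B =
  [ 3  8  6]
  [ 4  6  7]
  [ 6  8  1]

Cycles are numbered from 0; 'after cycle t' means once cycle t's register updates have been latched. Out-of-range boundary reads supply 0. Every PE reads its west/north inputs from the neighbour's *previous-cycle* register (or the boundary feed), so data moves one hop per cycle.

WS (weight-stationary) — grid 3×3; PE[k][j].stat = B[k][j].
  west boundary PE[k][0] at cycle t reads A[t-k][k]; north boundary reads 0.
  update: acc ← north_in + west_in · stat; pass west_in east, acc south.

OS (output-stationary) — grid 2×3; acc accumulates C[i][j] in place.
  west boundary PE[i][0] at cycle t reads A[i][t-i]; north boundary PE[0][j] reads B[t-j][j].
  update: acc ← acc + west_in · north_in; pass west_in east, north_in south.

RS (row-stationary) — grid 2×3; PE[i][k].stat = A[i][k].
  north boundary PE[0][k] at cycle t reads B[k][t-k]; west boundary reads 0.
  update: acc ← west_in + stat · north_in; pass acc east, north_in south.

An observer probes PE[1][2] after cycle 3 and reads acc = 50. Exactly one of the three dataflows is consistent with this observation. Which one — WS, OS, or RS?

dataflow = RS

— WS: 3×3; PE[1][2] trace:
  @0  [1,2]  acc 0  |  →0  ↓0
  @1  [1,2]  acc 0  |  →0  ↓0
  @2  [1,2]  acc 0  |  →0  ↓0
  @3  [1,2]  acc 60  |  →6  ↓60
— OS: 2×3; PE[1][2] trace:
  @0  [1,2]  acc 0  |  →0  ↓0
  @1  [1,2]  acc 0  |  →0  ↓0
  @2  [1,2]  acc 0  |  →0  ↓0
  @3  [1,2]  acc 12  |  →2  ↓6
— RS: 2×3; PE[1][2] trace:
  @0  [1,2]  acc 0  |  →0  ↓0
  @1  [1,2]  acc 0  |  →0  ↓0
  @2  [1,2]  acc 0  |  →0  ↓0
  @3  [1,2]  acc 50  |  →50  ↓6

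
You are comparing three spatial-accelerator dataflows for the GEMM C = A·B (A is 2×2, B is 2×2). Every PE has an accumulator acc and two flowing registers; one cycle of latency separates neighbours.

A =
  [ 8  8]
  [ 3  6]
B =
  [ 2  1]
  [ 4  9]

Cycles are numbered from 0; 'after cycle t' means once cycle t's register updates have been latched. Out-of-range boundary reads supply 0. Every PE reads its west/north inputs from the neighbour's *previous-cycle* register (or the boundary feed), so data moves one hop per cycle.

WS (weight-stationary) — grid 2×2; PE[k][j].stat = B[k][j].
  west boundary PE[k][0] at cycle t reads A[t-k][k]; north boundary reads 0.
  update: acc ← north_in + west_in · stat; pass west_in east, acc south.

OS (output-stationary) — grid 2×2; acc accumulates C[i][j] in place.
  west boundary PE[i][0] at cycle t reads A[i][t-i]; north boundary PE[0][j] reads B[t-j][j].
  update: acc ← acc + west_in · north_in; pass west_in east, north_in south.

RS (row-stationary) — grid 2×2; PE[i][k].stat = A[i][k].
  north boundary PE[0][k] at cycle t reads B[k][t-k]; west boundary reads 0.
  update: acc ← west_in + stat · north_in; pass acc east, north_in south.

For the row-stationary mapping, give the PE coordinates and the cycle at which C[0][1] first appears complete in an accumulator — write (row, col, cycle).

(row, col, cycle) = (0, 1, 2)

RS: C[0][1] accumulates in PE[0][1]:
  after 0 — PE[0][1] acc=0, pass-E 0, pass-S 0
  after 1 — PE[0][1] acc=48, pass-E 48, pass-S 4
  after 2 — PE[0][1] acc=80, pass-E 80, pass-S 9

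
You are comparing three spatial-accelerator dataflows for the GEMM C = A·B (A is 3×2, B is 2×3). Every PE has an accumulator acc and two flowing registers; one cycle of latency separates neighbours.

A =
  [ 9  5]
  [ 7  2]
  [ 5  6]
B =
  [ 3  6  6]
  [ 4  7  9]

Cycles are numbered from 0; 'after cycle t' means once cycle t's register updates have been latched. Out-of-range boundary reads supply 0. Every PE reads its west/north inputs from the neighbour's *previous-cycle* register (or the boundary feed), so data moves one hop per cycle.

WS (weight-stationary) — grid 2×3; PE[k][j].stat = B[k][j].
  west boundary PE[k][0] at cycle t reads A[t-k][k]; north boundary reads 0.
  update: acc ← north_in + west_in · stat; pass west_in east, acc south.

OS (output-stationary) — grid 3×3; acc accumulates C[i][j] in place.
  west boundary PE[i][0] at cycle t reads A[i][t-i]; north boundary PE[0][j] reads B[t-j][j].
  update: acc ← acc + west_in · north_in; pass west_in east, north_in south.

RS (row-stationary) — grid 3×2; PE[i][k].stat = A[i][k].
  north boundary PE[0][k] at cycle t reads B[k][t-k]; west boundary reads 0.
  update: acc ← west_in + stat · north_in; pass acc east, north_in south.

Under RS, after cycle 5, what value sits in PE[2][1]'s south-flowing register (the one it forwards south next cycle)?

RS (3×2). Following PE[2][1] plus its west/north inputs:
  c0 r1c1: 0 / 0 / 0
  c0 r2c0: 0 / 0 / 0
  c0 r2c1: 0 / 0 / 0
  c1 r1c1: 0 / 0 / 0
  c1 r2c0: 0 / 0 / 0
  c1 r2c1: 0 / 0 / 0
  c2 r1c1: 29 / 29 / 4
  c2 r2c0: 15 / 15 / 3
  c2 r2c1: 0 / 0 / 0
  c3 r1c1: 56 / 56 / 7
  c3 r2c0: 30 / 30 / 6
  c3 r2c1: 39 / 39 / 4
  c4 r1c1: 60 / 60 / 9
  c4 r2c0: 30 / 30 / 6
  c4 r2c1: 72 / 72 / 7
  c5 r1c1: 0 / 0 / 0
  c5 r2c0: 0 / 0 / 0
  c5 r2c1: 84 / 84 / 9

register = 9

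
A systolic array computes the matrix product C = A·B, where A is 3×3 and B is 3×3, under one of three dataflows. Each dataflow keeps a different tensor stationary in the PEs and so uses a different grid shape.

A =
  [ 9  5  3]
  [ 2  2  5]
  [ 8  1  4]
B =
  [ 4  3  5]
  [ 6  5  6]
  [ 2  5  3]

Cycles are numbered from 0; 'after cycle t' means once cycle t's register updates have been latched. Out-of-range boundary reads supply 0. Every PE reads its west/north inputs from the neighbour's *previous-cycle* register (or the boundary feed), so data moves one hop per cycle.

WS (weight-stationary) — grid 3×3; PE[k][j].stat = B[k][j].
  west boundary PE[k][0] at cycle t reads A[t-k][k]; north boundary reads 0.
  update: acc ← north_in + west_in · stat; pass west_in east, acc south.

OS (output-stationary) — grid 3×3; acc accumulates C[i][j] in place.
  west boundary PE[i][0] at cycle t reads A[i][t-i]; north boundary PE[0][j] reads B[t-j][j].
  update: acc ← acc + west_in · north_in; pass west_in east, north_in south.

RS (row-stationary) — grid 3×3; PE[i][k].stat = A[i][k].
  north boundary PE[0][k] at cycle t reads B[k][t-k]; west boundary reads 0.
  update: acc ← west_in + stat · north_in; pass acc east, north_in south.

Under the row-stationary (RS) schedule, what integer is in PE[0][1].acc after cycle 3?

RS 3×3: PE[0][1] cycle-by-cycle (with neighbour feeds):
  c0 r0c0: 36 / 36 / 4
  c0 r0c1: 0 / 0 / 0
  c1 r0c0: 27 / 27 / 3
  c1 r0c1: 66 / 66 / 6
  c2 r0c0: 45 / 45 / 5
  c2 r0c1: 52 / 52 / 5
  c3 r0c0: 0 / 0 / 0
  c3 r0c1: 75 / 75 / 6

PE[0][1].acc = 75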